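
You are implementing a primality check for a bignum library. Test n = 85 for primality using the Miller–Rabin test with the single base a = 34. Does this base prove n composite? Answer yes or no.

n − 1 = 84 = 2^2 · 21, so s = 2 and d = 21.
x_0 = 34^21 mod 85 = 34.
x_0 is neither 1 nor 84, so continue squaring.
x_1 = 34^2 mod 85 = 51.
Reached i = s−1 = 1 without hitting −1: 34 is a Miller–Rabin witness and 85 is composite.

yes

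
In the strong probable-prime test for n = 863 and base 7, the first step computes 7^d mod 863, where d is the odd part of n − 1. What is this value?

n − 1 = 862 = 2^1 · 431, so s = 1 and d = 431.
By repeated squaring, 7^431 ≡ 862 (mod 863).

862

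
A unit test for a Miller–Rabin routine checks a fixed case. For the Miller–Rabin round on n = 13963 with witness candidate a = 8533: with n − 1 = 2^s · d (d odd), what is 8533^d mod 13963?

13962

n − 1 = 13962 = 2^1 · 6981, so s = 1 and d = 6981.
By repeated squaring, 8533^6981 ≡ 13962 (mod 13963).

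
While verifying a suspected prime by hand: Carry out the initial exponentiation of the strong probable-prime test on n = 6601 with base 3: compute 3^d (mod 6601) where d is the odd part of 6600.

3037

n − 1 = 6600 = 2^3 · 825, so s = 3 and d = 825.
3^825 mod 6601 = 3037.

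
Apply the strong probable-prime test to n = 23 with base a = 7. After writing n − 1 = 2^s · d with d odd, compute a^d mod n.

n − 1 = 22 = 2^1 · 11, so s = 1 and d = 11.
By repeated squaring, 7^11 ≡ 22 (mod 23).

22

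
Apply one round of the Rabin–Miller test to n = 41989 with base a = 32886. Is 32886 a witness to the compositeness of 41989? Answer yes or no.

yes

n − 1 = 41988 = 2^2 · 10497, so s = 2 and d = 10497.
Repeated squaring mod 41989: 32886^1 ≡ 32886, 32886^2 ≡ 20312, 32886^4 ≡ 35419, 32886^8 ≡ 208, 32886^16 ≡ 1275, 32886^32 ≡ 30043, 32886^64 ≡ 28294, 32886^128 ≡ 30151, 32886^256 ≡ 20951, 32886^512 ≡ 33384, 32886^1024 ≡ 19418, 32886^2048 ≡ 39493, 32886^4096 ≡ 15644, 32886^8192 ≡ 22844.
10497 = 8192 + 2048 + 256 + 1, so 32886^10497 ≡ 22844·39493·20951·32886 ≡ 31360 (mod 41989).
x_0 = 32886^10497 mod 41989 = 31360.
x_0 is neither 1 nor 41988, so continue squaring.
x_1 = 31360^2 mod 41989 = 25231.
Reached i = s−1 = 1 without hitting −1: 32886 is a Miller–Rabin witness and 41989 is composite.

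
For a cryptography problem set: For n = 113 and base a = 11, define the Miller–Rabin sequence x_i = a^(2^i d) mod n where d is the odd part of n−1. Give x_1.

n − 1 = 112 = 2^4 · 7, so s = 4 and d = 7.
x_0 = 11^7 mod 113 = 95.
x_1 = 95^2 mod 113 = 98.

98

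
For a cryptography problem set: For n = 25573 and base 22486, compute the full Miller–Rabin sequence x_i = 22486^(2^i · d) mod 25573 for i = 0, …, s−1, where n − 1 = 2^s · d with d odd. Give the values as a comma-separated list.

10234, 13321

n − 1 = 25572 = 2^2 · 6393, so s = 2 and d = 6393.
x_0 = 22486^6393 mod 25573 = 10234.
x_1 = 10234^2 mod 25573 = 13321.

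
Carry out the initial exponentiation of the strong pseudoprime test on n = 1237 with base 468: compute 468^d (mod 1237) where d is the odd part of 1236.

546

n − 1 = 1236 = 2^2 · 309, so s = 2 and d = 309.
Repeated squaring mod 1237: 468^1 ≡ 468, 468^2 ≡ 75, 468^4 ≡ 677, 468^8 ≡ 639, 468^16 ≡ 111, 468^32 ≡ 1188, 468^64 ≡ 1164, 468^128 ≡ 381, 468^256 ≡ 432.
309 = 256 + 32 + 16 + 4 + 1, so 468^309 ≡ 432·1188·111·677·468 ≡ 546 (mod 1237).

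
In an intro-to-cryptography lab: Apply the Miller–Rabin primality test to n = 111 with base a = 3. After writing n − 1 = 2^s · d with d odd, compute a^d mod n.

n − 1 = 110 = 2^1 · 55, so s = 1 and d = 55.
3^55 mod 111 = 3.

3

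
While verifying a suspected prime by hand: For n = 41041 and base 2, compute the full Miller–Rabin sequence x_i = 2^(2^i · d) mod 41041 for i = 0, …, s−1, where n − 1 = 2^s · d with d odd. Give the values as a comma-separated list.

27994, 27182, 1, 1

n − 1 = 41040 = 2^4 · 2565, so s = 4 and d = 2565.
x_0 = 2^2565 mod 41041 = 27994.
x_1 = 27994^2 mod 41041 = 27182.
x_2 = 27182^2 mod 41041 = 1.
x_3 = 1^2 mod 41041 = 1.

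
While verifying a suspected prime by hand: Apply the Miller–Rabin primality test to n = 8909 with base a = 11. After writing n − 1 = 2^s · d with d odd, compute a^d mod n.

n − 1 = 8908 = 2^2 · 2227, so s = 2 and d = 2227.
11^2227 mod 8909 = 8402.

8402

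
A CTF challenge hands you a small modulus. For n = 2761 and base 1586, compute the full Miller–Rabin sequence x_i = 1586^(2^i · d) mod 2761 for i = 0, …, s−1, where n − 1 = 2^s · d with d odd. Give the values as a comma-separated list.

n − 1 = 2760 = 2^3 · 345, so s = 3 and d = 345.
x_0 = 1586^345 mod 2761 = 615.
x_1 = 615^2 mod 2761 = 2729.
x_2 = 2729^2 mod 2761 = 1024.

615, 2729, 1024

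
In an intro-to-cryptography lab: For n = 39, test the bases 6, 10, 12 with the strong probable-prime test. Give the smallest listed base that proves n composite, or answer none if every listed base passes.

n − 1 = 38 = 2^1 · 19, so s = 1 and d = 19.
Base 6: x_0 = 6^19 mod 39 = 33. x_0 ∉ {1, 38} and s = 1, so 6 is a Miller–Rabin witness and 39 is composite.
Base 10: x_0 = 10^19 mod 39 = 10. x_0 ∉ {1, 38} and s = 1, so 10 is a Miller–Rabin witness and 39 is composite.
Base 12: x_0 = 12^19 mod 39 = 12. x_0 ∉ {1, 38} and s = 1, so 12 is a Miller–Rabin witness and 39 is composite.
The smallest witness among the given bases is 6.

6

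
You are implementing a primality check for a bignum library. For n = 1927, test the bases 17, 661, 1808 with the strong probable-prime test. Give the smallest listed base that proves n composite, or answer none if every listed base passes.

17

n − 1 = 1926 = 2^1 · 963, so s = 1 and d = 963.
Base 17: x_0 = 17^963 mod 1927 = 690. x_0 ∉ {1, 1926} and s = 1, so 17 is a Miller–Rabin witness and 1927 is composite.
Base 661: x_0 = 661^963 mod 1927 = 289. x_0 ∉ {1, 1926} and s = 1, so 661 is a Miller–Rabin witness and 1927 is composite.
Base 1808: x_0 = 1808^963 mod 1927 = 884. x_0 ∉ {1, 1926} and s = 1, so 1808 is a Miller–Rabin witness and 1927 is composite.
The smallest witness among the given bases is 17.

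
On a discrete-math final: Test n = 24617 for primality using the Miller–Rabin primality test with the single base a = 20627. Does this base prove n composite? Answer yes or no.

no

n − 1 = 24616 = 2^3 · 3077, so s = 3 and d = 3077.
x_0 = 20627^3077 mod 24617 = 24616.
x_0 = 24616 ≡ −1, so 20627 is not a witness.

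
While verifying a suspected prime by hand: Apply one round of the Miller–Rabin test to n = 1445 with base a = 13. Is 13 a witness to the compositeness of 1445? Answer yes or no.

yes

n − 1 = 1444 = 2^2 · 361, so s = 2 and d = 361.
By repeated squaring, 13^361 ≡ 1033 (mod 1445).
x_0 = 13^361 mod 1445 = 1033.
x_0 is neither 1 nor 1444, so continue squaring.
x_1 = 1033^2 mod 1445 = 679.
Reached i = s−1 = 1 without hitting −1: 13 is a Miller–Rabin witness and 1445 is composite.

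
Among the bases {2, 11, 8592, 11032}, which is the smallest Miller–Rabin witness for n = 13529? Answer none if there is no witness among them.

2

n − 1 = 13528 = 2^3 · 1691, so s = 3 and d = 1691.
Base 2: x_0 = 2^1691 mod 13529 = 3873. x_0 is neither 1 nor 13528, so continue squaring. x_1 = 3873^2 mod 13529 = 9997. x_2 = 9997^2 mod 13529 = 1286. Reached i = s−1 = 2 without hitting −1: 2 is a Miller–Rabin witness and 13529 is composite.
Base 11: x_0 = 11^1691 mod 13529 = 5858. x_0 is neither 1 nor 13528, so continue squaring. x_1 = 5858^2 mod 13529 = 6620. x_2 = 6620^2 mod 13529 = 3969. Reached i = s−1 = 2 without hitting −1: 11 is a Miller–Rabin witness and 13529 is composite.
Base 8592: x_0 = 8592^1691 mod 13529 = 11429. x_0 is neither 1 nor 13528, so continue squaring. x_1 = 11429^2 mod 13529 = 13075. x_2 = 13075^2 mod 13529 = 3181. Reached i = s−1 = 2 without hitting −1: 8592 is a Miller–Rabin witness and 13529 is composite.
Base 11032: x_0 = 11032^1691 mod 13529 = 4461. x_0 is neither 1 nor 13528, so continue squaring. x_1 = 4461^2 mod 13529 = 12891. x_2 = 12891^2 mod 13529 = 1174. Reached i = s−1 = 2 without hitting −1: 11032 is a Miller–Rabin witness and 13529 is composite.
The smallest witness among the given bases is 2.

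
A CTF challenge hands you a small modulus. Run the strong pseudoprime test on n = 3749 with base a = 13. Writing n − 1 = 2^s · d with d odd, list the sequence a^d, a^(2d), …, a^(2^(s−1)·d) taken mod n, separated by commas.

n − 1 = 3748 = 2^2 · 937, so s = 2 and d = 937.
x_0 = 13^937 mod 3749 = 3688.
x_1 = 3688^2 mod 3749 = 3721.

3688, 3721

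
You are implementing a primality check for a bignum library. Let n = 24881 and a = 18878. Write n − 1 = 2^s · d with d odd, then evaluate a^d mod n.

13096

n − 1 = 24880 = 2^4 · 1555, so s = 4 and d = 1555.
By repeated squaring, 18878^1555 ≡ 13096 (mod 24881).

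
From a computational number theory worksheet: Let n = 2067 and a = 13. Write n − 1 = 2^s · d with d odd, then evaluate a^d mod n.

364

n − 1 = 2066 = 2^1 · 1033, so s = 1 and d = 1033.
Repeated squaring mod 2067: 13^1 ≡ 13, 13^2 ≡ 169, 13^4 ≡ 1690, 13^8 ≡ 1573, 13^16 ≡ 130, 13^32 ≡ 364, 13^64 ≡ 208, 13^128 ≡ 1924, 13^256 ≡ 1846, 13^512 ≡ 1300, 13^1024 ≡ 1261.
1033 = 1024 + 8 + 1, so 13^1033 ≡ 1261·1573·13 ≡ 364 (mod 2067).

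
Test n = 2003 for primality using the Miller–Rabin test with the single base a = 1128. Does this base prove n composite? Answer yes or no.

no

n − 1 = 2002 = 2^1 · 1001, so s = 1 and d = 1001.
Repeated squaring mod 2003: 1128^1 ≡ 1128, 1128^2 ≡ 479, 1128^4 ≡ 1099, 1128^8 ≡ 1995, 1128^16 ≡ 64, 1128^32 ≡ 90, 1128^64 ≡ 88, 1128^128 ≡ 1735, 1128^256 ≡ 1719, 1128^512 ≡ 536.
1001 = 512 + 256 + 128 + 64 + 32 + 8 + 1, so 1128^1001 ≡ 536·1719·1735·88·90·1995·1128 ≡ 2002 (mod 2003).
x_0 = 1128^1001 mod 2003 = 2002.
x_0 = 2002 ≡ −1, so 1128 is not a witness.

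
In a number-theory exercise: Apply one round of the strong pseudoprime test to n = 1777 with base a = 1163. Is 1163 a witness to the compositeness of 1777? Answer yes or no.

no

n − 1 = 1776 = 2^4 · 111, so s = 4 and d = 111.
By repeated squaring, 1163^111 ≡ 912 (mod 1777).
x_0 = 1163^111 mod 1777 = 912.
x_0 is neither 1 nor 1776, so continue squaring.
x_1 = 912^2 mod 1777 = 108.
x_2 = 108^2 mod 1777 = 1002.
x_3 = 1002^2 mod 1777 = 1776.
x_3 ≡ −1, so 1163 is not a witness.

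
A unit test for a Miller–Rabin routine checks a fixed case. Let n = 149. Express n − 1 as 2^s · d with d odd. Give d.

Halving: 148 → 74 → 37; 37 is odd.
So 148 = 2^2 · 37.

37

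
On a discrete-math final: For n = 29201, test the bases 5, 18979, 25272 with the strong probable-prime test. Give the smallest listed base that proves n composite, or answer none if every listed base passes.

none

n − 1 = 29200 = 2^4 · 1825, so s = 4 and d = 1825.
Base 5: x_0 = 5^1825 mod 29201 = 29200. x_0 = 29200 ≡ −1, so 5 is not a witness.
Base 18979: x_0 = 18979^1825 mod 29201 = 1. x_0 = 1, so 18979 is not a witness.
Base 25272: x_0 = 25272^1825 mod 29201 = 10986. x_0 is neither 1 nor 29200, so continue squaring. x_1 = 10986^2 mod 29201 = 4463. x_2 = 4463^2 mod 29201 = 3287. x_3 = 3287^2 mod 29201 = 29200. x_3 ≡ −1, so 25272 is not a witness.
No listed base is a witness for 29201.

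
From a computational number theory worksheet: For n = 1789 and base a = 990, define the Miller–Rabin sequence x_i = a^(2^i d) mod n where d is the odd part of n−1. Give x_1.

n − 1 = 1788 = 2^2 · 447, so s = 2 and d = 447.
x_0 = 990^447 mod 1789 = 1788.
x_1 = 1788^2 mod 1789 = 1.

1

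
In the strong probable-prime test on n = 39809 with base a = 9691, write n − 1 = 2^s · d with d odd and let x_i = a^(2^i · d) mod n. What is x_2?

6050

n − 1 = 39808 = 2^7 · 311, so s = 7 and d = 311.
Repeated squaring mod 39809: 9691^1 ≡ 9691, 9691^2 ≡ 6050, 9691^4 ≡ 18029, 9691^8 ≡ 4356, 9691^16 ≡ 25652, 9691^32 ≡ 22143, 9691^64 ≡ 24805, 9691^128 ≡ 121, 9691^256 ≡ 14641.
311 = 256 + 32 + 16 + 4 + 2 + 1, so 9691^311 ≡ 14641·22143·25652·18029·6050·9691 ≡ 25289 (mod 39809).
x_0 = 25289.
x_1 = 25289^2 mod 39809 = 1936.
x_2 = 1936^2 mod 39809 = 6050.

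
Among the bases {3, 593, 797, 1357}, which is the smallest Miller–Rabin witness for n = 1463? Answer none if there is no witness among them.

3

n − 1 = 1462 = 2^1 · 731, so s = 1 and d = 731.
Base 3: x_0 = 3^731 mod 1463 = 124. x_0 ∉ {1, 1462} and s = 1, so 3 is a Miller–Rabin witness and 1463 is composite.
Base 593: x_0 = 593^731 mod 1463 = 472. x_0 ∉ {1, 1462} and s = 1, so 593 is a Miller–Rabin witness and 1463 is composite.
Base 797: x_0 = 797^731 mod 1463 = 797. x_0 ∉ {1, 1462} and s = 1, so 797 is a Miller–Rabin witness and 1463 is composite.
Base 1357: x_0 = 1357^731 mod 1463 = 202. x_0 ∉ {1, 1462} and s = 1, so 1357 is a Miller–Rabin witness and 1463 is composite.
The smallest witness among the given bases is 3.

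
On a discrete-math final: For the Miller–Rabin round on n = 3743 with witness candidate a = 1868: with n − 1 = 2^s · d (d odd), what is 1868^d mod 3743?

2714

n − 1 = 3742 = 2^1 · 1871, so s = 1 and d = 1871.
Repeated squaring mod 3743: 1868^1 ≡ 1868, 1868^2 ≡ 948, 1868^4 ≡ 384, 1868^8 ≡ 1479, 1868^16 ≡ 1529, 1868^32 ≡ 2209, 1868^64 ≡ 2552, 1868^128 ≡ 3627, 1868^256 ≡ 2227, 1868^512 ≡ 54, 1868^1024 ≡ 2916.
1871 = 1024 + 512 + 256 + 64 + 8 + 4 + 2 + 1, so 1868^1871 ≡ 2916·54·2227·2552·1479·384·948·1868 ≡ 2714 (mod 3743).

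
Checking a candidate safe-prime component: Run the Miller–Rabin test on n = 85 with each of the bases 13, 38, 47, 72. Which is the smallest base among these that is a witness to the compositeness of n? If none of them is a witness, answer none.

none

n − 1 = 84 = 2^2 · 21, so s = 2 and d = 21.
Base 13: x_0 = 13^21 mod 85 = 13. x_0 is neither 1 nor 84, so continue squaring. x_1 = 13^2 mod 85 = 84. x_1 ≡ −1, so 13 is not a witness.
Base 38: x_0 = 38^21 mod 85 = 38. x_0 is neither 1 nor 84, so continue squaring. x_1 = 38^2 mod 85 = 84. x_1 ≡ −1, so 38 is not a witness.
Base 47: x_0 = 47^21 mod 85 = 47. x_0 is neither 1 nor 84, so continue squaring. x_1 = 47^2 mod 85 = 84. x_1 ≡ −1, so 47 is not a witness.
Base 72: x_0 = 72^21 mod 85 = 72. x_0 is neither 1 nor 84, so continue squaring. x_1 = 72^2 mod 85 = 84. x_1 ≡ −1, so 72 is not a witness.
No listed base is a witness for 85.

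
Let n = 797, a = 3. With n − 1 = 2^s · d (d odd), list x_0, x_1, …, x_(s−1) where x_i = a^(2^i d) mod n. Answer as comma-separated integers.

n − 1 = 796 = 2^2 · 199, so s = 2 and d = 199.
x_0 = 3^199 mod 797 = 582.
x_1 = 582^2 mod 797 = 796.

582, 796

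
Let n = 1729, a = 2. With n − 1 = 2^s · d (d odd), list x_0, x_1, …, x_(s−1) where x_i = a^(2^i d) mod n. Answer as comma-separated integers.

n − 1 = 1728 = 2^6 · 27, so s = 6 and d = 27.
x_0 = 2^27 mod 1729 = 645.
x_1 = 645^2 mod 1729 = 1065.
x_2 = 1065^2 mod 1729 = 1.
x_3 = 1^2 mod 1729 = 1.
x_4 = 1^2 mod 1729 = 1.
x_5 = 1^2 mod 1729 = 1.

645, 1065, 1, 1, 1, 1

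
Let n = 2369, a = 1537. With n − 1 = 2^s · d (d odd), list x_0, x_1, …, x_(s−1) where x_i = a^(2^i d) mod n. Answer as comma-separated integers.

n − 1 = 2368 = 2^6 · 37, so s = 6 and d = 37.
x_0 = 1537^37 mod 2369 = 1239.
x_1 = 1239^2 mod 2369 = 9.
x_2 = 9^2 mod 2369 = 81.
x_3 = 81^2 mod 2369 = 1823.
x_4 = 1823^2 mod 2369 = 1991.
x_5 = 1991^2 mod 2369 = 744.

1239, 9, 81, 1823, 1991, 744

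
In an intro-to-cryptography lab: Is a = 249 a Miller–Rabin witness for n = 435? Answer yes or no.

yes

n − 1 = 434 = 2^1 · 217, so s = 1 and d = 217.
Repeated squaring mod 435: 249^1 ≡ 249, 249^2 ≡ 231, 249^4 ≡ 291, 249^8 ≡ 291, 249^16 ≡ 291, 249^32 ≡ 291, 249^64 ≡ 291, 249^128 ≡ 291.
217 = 128 + 64 + 16 + 8 + 1, so 249^217 ≡ 291·291·291·291·249 ≡ 249 (mod 435).
x_0 = 249^217 mod 435 = 249.
x_0 ∉ {1, 434} and s = 1, so 249 is a Miller–Rabin witness and 435 is composite.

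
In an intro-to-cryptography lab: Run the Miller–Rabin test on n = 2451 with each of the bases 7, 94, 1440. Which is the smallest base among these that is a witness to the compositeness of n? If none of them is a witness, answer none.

n − 1 = 2450 = 2^1 · 1225, so s = 1 and d = 1225.
Base 7: x_0 = 7^1225 mod 2451 = 7. x_0 ∉ {1, 2450} and s = 1, so 7 is a Miller–Rabin witness and 2451 is composite.
Base 94: x_0 = 94^1225 mod 2451 = 1633. x_0 ∉ {1, 2450} and s = 1, so 94 is a Miller–Rabin witness and 2451 is composite.
Base 1440: x_0 = 1440^1225 mod 2451 = 2409. x_0 ∉ {1, 2450} and s = 1, so 1440 is a Miller–Rabin witness and 2451 is composite.
The smallest witness among the given bases is 7.

7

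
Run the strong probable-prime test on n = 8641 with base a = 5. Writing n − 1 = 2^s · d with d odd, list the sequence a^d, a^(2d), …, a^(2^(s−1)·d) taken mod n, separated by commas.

n − 1 = 8640 = 2^6 · 135, so s = 6 and d = 135.
x_0 = 5^135 mod 8641 = 2103.
x_1 = 2103^2 mod 8641 = 7058.
x_2 = 7058^2 mod 8641 = 8640.
x_3 = 8640^2 mod 8641 = 1.
x_4 = 1^2 mod 8641 = 1.
x_5 = 1^2 mod 8641 = 1.

2103, 7058, 8640, 1, 1, 1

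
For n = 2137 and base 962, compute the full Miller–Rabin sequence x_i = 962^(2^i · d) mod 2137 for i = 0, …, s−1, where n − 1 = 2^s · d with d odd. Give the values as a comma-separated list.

1872, 1841, 2136

n − 1 = 2136 = 2^3 · 267, so s = 3 and d = 267.
x_0 = 962^267 mod 2137 = 1872.
x_1 = 1872^2 mod 2137 = 1841.
x_2 = 1841^2 mod 2137 = 2136.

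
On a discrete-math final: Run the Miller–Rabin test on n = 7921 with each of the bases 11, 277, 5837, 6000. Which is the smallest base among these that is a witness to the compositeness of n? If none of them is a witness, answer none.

n − 1 = 7920 = 2^4 · 495, so s = 4 and d = 495.
Base 11: x_0 = 11^495 mod 7921 = 3559. x_0 is neither 1 nor 7920, so continue squaring. x_1 = 3559^2 mod 7921 = 802. x_2 = 802^2 mod 7921 = 1603. x_3 = 1603^2 mod 7921 = 3205. Reached i = s−1 = 3 without hitting −1: 11 is a Miller–Rabin witness and 7921 is composite.
Base 277: x_0 = 277^495 mod 7921 = 6552. x_0 is neither 1 nor 7920, so continue squaring. x_1 = 6552^2 mod 7921 = 4805. x_2 = 4805^2 mod 7921 = 6231. x_3 = 6231^2 mod 7921 = 4540. Reached i = s−1 = 3 without hitting −1: 277 is a Miller–Rabin witness and 7921 is composite.
Base 5837: x_0 = 5837^495 mod 7921 = 1347. x_0 is neither 1 nor 7920, so continue squaring. x_1 = 1347^2 mod 7921 = 500. x_2 = 500^2 mod 7921 = 4449. x_3 = 4449^2 mod 7921 = 6943. Reached i = s−1 = 3 without hitting −1: 5837 is a Miller–Rabin witness and 7921 is composite.
Base 6000: x_0 = 6000^495 mod 7921 = 3014. x_0 is neither 1 nor 7920, so continue squaring. x_1 = 3014^2 mod 7921 = 6730. x_2 = 6730^2 mod 7921 = 622. x_3 = 622^2 mod 7921 = 6676. Reached i = s−1 = 3 without hitting −1: 6000 is a Miller–Rabin witness and 7921 is composite.
The smallest witness among the given bases is 11.

11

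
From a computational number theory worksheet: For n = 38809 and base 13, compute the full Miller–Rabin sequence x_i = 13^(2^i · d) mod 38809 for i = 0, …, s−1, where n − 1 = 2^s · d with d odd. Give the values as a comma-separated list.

n − 1 = 38808 = 2^3 · 4851, so s = 3 and d = 4851.
x_0 = 13^4851 mod 38809 = 3757.
x_1 = 3757^2 mod 38809 = 27382.
x_2 = 27382^2 mod 38809 = 22853.

3757, 27382, 22853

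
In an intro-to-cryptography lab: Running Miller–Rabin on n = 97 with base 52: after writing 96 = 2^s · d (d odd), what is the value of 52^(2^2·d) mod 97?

n − 1 = 96 = 2^5 · 3, so s = 5 and d = 3.
x_0 = 52^3 mod 97 = 55.
x_1 = 55^2 mod 97 = 18.
x_2 = 18^2 mod 97 = 33.

33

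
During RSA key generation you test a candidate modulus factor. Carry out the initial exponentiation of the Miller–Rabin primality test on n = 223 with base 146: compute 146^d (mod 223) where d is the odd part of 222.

1

n − 1 = 222 = 2^1 · 111, so s = 1 and d = 111.
146^111 mod 223 = 1.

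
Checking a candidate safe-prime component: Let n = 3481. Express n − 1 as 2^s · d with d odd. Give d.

435

Halving: 3480 → 1740 → 870 → 435; 435 is odd.
So 3480 = 2^3 · 435.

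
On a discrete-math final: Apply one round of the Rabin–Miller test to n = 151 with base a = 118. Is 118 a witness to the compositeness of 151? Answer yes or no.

n − 1 = 150 = 2^1 · 75, so s = 1 and d = 75.
x_0 = 118^75 mod 151 = 1.
x_0 = 1, so 118 is not a witness.

no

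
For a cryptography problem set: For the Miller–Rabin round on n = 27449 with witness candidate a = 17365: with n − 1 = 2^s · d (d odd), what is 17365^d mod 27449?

n − 1 = 27448 = 2^3 · 3431, so s = 3 and d = 3431.
Repeated squaring mod 27449: 17365^1 ≡ 17365, 17365^2 ≡ 15960, 17365^4 ≡ 22329, 17365^8 ≡ 605, 17365^16 ≡ 9188, 17365^32 ≡ 13669, 17365^64 ≡ 23667, 17365^128 ≡ 2595, 17365^256 ≡ 9020, 17365^512 ≡ 1564, 17365^1024 ≡ 3135, 17365^2048 ≡ 1483.
3431 = 2048 + 1024 + 256 + 64 + 32 + 4 + 2 + 1, so 17365^3431 ≡ 1483·3135·9020·23667·13669·22329·15960·17365 ≡ 10622 (mod 27449).

10622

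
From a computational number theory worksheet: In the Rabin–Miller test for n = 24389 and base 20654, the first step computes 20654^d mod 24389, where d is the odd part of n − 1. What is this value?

n − 1 = 24388 = 2^2 · 6097, so s = 2 and d = 6097.
Repeated squaring mod 24389: 20654^1 ≡ 20654, 20654^2 ≡ 24106, 20654^4 ≡ 6922, 20654^8 ≡ 14088, 20654^16 ≡ 18451, 20654^32 ≡ 17739, 20654^64 ≡ 5243, 20654^128 ≡ 2646, 20654^256 ≡ 1673, 20654^512 ≡ 18583, 20654^1024 ≡ 4038, 20654^2048 ≡ 13592, 20654^4096 ≡ 20178.
6097 = 4096 + 1024 + 512 + 256 + 128 + 64 + 16 + 1, so 20654^6097 ≡ 20178·4038·18583·1673·2646·5243·18451·20654 ≡ 24011 (mod 24389).

24011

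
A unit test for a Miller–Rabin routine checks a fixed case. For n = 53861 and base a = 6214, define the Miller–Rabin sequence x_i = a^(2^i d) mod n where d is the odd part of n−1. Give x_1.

53860

n − 1 = 53860 = 2^2 · 13465, so s = 2 and d = 13465.
x_0 = 6214^13465 mod 53861 = 20842.
x_1 = 20842^2 mod 53861 = 53860.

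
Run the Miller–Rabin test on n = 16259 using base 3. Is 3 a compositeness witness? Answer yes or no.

n − 1 = 16258 = 2^1 · 8129, so s = 1 and d = 8129.
Repeated squaring mod 16259: 3^1 ≡ 3, 3^2 ≡ 9, 3^4 ≡ 81, 3^8 ≡ 6561, 3^16 ≡ 9148, 3^32 ≡ 831, 3^64 ≡ 7683, 3^128 ≡ 8319, 3^256 ≡ 7457, 3^512 ≡ 1069, 3^1024 ≡ 4631, 3^2048 ≡ 540, 3^4096 ≡ 15197.
8129 = 4096 + 2048 + 1024 + 512 + 256 + 128 + 64 + 1, so 3^8129 ≡ 15197·540·4631·1069·7457·8319·7683·3 ≡ 13506 (mod 16259).
x_0 = 3^8129 mod 16259 = 13506.
x_0 ∉ {1, 16258} and s = 1, so 3 is a Miller–Rabin witness and 16259 is composite.

yes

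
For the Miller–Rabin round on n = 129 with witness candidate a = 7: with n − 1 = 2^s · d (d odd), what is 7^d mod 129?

n − 1 = 128 = 2^7 · 1, so s = 7 and d = 1.
7^1 mod 129 = 7.

7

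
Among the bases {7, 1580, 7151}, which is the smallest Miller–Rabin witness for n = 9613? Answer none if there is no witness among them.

none

n − 1 = 9612 = 2^2 · 2403, so s = 2 and d = 2403.
Base 7: x_0 = 7^2403 mod 9613 = 9612. x_0 = 9612 ≡ −1, so 7 is not a witness.
Base 1580: x_0 = 1580^2403 mod 9613 = 9612. x_0 = 9612 ≡ −1, so 1580 is not a witness.
Base 7151: x_0 = 7151^2403 mod 9613 = 3237. x_0 is neither 1 nor 9612, so continue squaring. x_1 = 3237^2 mod 9613 = 9612. x_1 ≡ −1, so 7151 is not a witness.
No listed base is a witness for 9613.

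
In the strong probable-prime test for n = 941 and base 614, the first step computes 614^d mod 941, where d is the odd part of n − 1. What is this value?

n − 1 = 940 = 2^2 · 235, so s = 2 and d = 235.
614^235 mod 941 = 940.

940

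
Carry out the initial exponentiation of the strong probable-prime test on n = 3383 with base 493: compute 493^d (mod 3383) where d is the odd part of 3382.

544

n − 1 = 3382 = 2^1 · 1691, so s = 1 and d = 1691.
493^1691 mod 3383 = 544.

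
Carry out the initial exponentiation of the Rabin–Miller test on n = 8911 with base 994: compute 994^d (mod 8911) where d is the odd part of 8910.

n − 1 = 8910 = 2^1 · 4455, so s = 1 and d = 4455.
994^4455 mod 8911 = 1274.

1274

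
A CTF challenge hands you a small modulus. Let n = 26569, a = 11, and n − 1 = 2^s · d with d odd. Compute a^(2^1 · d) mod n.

n − 1 = 26568 = 2^3 · 3321, so s = 3 and d = 3321.
x_0 = 11^3321 mod 26569 = 8312.
x_1 = 8312^2 mod 26569 = 9944.

9944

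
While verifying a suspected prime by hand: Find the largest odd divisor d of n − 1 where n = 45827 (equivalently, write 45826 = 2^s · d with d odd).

22913

Halving: 45826 → 22913; 22913 is odd.
So 45826 = 2^1 · 22913.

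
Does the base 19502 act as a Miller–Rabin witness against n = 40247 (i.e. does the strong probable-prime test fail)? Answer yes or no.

yes

n − 1 = 40246 = 2^1 · 20123, so s = 1 and d = 20123.
By repeated squaring, 19502^20123 ≡ 21186 (mod 40247).
x_0 = 19502^20123 mod 40247 = 21186.
x_0 ∉ {1, 40246} and s = 1, so 19502 is a Miller–Rabin witness and 40247 is composite.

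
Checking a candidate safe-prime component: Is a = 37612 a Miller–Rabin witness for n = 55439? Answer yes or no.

n − 1 = 55438 = 2^1 · 27719, so s = 1 and d = 27719.
Repeated squaring mod 55439: 37612^1 ≡ 37612, 37612^2 ≡ 25581, 37612^4 ≡ 41044, 37612^8 ≡ 40482, 37612^16 ≡ 15484, 37612^32 ≡ 36020, 37612^64 ≡ 1483, 37612^128 ≡ 37168, 37612^256 ≡ 31222, 37612^512 ≡ 29347, 37612^1024 ≡ 1544, 37612^2048 ≡ 59, 37612^4096 ≡ 3481, 37612^8192 ≡ 31659, 37612^16384 ≡ 10600.
27719 = 16384 + 8192 + 2048 + 1024 + 64 + 4 + 2 + 1, so 37612^27719 ≡ 10600·31659·59·1544·1483·41044·25581·37612 ≡ 1 (mod 55439).
x_0 = 37612^27719 mod 55439 = 1.
x_0 = 1, so 37612 is not a witness.

no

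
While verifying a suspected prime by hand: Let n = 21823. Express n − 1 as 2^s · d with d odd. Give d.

10911

Halving: 21822 → 10911; 10911 is odd.
So 21822 = 2^1 · 10911.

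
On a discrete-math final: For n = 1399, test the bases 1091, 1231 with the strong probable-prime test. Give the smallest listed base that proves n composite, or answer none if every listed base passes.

n − 1 = 1398 = 2^1 · 699, so s = 1 and d = 699.
Base 1091: x_0 = 1091^699 mod 1399 = 1398. x_0 = 1398 ≡ −1, so 1091 is not a witness.
Base 1231: x_0 = 1231^699 mod 1399 = 1. x_0 = 1, so 1231 is not a witness.
No listed base is a witness for 1399.

none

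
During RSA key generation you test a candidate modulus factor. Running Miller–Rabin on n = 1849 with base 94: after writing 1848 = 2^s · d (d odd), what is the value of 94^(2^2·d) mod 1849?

1377

n − 1 = 1848 = 2^3 · 231, so s = 3 and d = 231.
x_0 = 94^231 mod 1849 = 1504.
x_1 = 1504^2 mod 1849 = 689.
x_2 = 689^2 mod 1849 = 1377.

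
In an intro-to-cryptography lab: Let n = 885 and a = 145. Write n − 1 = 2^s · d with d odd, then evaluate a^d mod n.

n − 1 = 884 = 2^2 · 221, so s = 2 and d = 221.
Repeated squaring mod 885: 145^1 ≡ 145, 145^2 ≡ 670, 145^4 ≡ 205, 145^8 ≡ 430, 145^16 ≡ 820, 145^32 ≡ 685, 145^64 ≡ 175, 145^128 ≡ 535.
221 = 128 + 64 + 16 + 8 + 4 + 1, so 145^221 ≡ 535·175·820·430·205·145 ≡ 700 (mod 885).

700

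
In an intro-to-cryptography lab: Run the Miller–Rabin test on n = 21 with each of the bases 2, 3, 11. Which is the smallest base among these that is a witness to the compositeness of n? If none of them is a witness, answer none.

2

n − 1 = 20 = 2^2 · 5, so s = 2 and d = 5.
Base 2: x_0 = 2^5 mod 21 = 11. x_0 is neither 1 nor 20, so continue squaring. x_1 = 11^2 mod 21 = 16. Reached i = s−1 = 1 without hitting −1: 2 is a Miller–Rabin witness and 21 is composite.
Base 3: x_0 = 3^5 mod 21 = 12. x_0 is neither 1 nor 20, so continue squaring. x_1 = 12^2 mod 21 = 18. Reached i = s−1 = 1 without hitting −1: 3 is a Miller–Rabin witness and 21 is composite.
Base 11: x_0 = 11^5 mod 21 = 2. x_0 is neither 1 nor 20, so continue squaring. x_1 = 2^2 mod 21 = 4. Reached i = s−1 = 1 without hitting −1: 11 is a Miller–Rabin witness and 21 is composite.
The smallest witness among the given bases is 2.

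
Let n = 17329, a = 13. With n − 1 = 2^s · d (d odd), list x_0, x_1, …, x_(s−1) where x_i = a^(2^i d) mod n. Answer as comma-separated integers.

n − 1 = 17328 = 2^4 · 1083, so s = 4 and d = 1083.
x_0 = 13^1083 mod 17329 = 4212.
x_1 = 4212^2 mod 17329 = 13377.
x_2 = 13377^2 mod 17329 = 4875.
x_3 = 4875^2 mod 17329 = 7566.

4212, 13377, 4875, 7566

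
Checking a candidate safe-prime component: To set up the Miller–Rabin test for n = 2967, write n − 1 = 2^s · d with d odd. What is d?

1483

Halving: 2966 → 1483; 1483 is odd.
So 2966 = 2^1 · 1483.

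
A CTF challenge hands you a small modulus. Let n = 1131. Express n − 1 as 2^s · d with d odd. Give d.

Halving: 1130 → 565; 565 is odd.
So 1130 = 2^1 · 565.

565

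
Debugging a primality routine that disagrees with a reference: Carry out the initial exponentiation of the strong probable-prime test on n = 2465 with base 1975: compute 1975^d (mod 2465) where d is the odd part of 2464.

1525

n − 1 = 2464 = 2^5 · 77, so s = 5 and d = 77.
1975^77 mod 2465 = 1525.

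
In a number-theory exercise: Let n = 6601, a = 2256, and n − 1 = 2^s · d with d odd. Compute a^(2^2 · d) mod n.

n − 1 = 6600 = 2^3 · 825, so s = 3 and d = 825.
Repeated squaring mod 6601: 2256^1 ≡ 2256, 2256^2 ≡ 165, 2256^4 ≡ 821, 2256^8 ≡ 739, 2256^16 ≡ 4839, 2256^32 ≡ 2174, 2256^64 ≡ 6561, 2256^128 ≡ 1600, 2256^256 ≡ 5413, 2256^512 ≡ 5331.
825 = 512 + 256 + 32 + 16 + 8 + 1, so 2256^825 ≡ 5331·5413·2174·4839·739·2256 ≡ 1 (mod 6601).
x_0 = 1.
x_1 = 1^2 mod 6601 = 1.
x_2 = 1^2 mod 6601 = 1.

1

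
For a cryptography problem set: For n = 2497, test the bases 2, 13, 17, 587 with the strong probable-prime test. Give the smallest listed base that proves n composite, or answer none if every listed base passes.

n − 1 = 2496 = 2^6 · 39, so s = 6 and d = 39.
Base 2: x_0 = 2^39 mod 2497 = 963. x_0 is neither 1 nor 2496, so continue squaring. x_1 = 963^2 mod 2497 = 982. x_2 = 982^2 mod 2497 = 482. x_3 = 482^2 mod 2497 = 103. x_4 = 103^2 mod 2497 = 621. x_5 = 621^2 mod 2497 = 1103. Reached i = s−1 = 5 without hitting −1: 2 is a Miller–Rabin witness and 2497 is composite.
Base 13: x_0 = 13^39 mod 2497 = 2206. x_0 is neither 1 nor 2496, so continue squaring. x_1 = 2206^2 mod 2497 = 2280. x_2 = 2280^2 mod 2497 = 2143. x_3 = 2143^2 mod 2497 = 466. x_4 = 466^2 mod 2497 = 2414. x_5 = 2414^2 mod 2497 = 1895. Reached i = s−1 = 5 without hitting −1: 13 is a Miller–Rabin witness and 2497 is composite.
Base 17: x_0 = 17^39 mod 2497 = 145. x_0 is neither 1 nor 2496, so continue squaring. x_1 = 145^2 mod 2497 = 1049. x_2 = 1049^2 mod 2497 = 1721. x_3 = 1721^2 mod 2497 = 399. x_4 = 399^2 mod 2497 = 1890. x_5 = 1890^2 mod 2497 = 1390. Reached i = s−1 = 5 without hitting −1: 17 is a Miller–Rabin witness and 2497 is composite.
Base 587: x_0 = 587^39 mod 2497 = 2005. x_0 is neither 1 nor 2496, so continue squaring. x_1 = 2005^2 mod 2497 = 2352. x_2 = 2352^2 mod 2497 = 1049. x_3 = 1049^2 mod 2497 = 1721. x_4 = 1721^2 mod 2497 = 399. x_5 = 399^2 mod 2497 = 1890. Reached i = s−1 = 5 without hitting −1: 587 is a Miller–Rabin witness and 2497 is composite.
The smallest witness among the given bases is 2.

2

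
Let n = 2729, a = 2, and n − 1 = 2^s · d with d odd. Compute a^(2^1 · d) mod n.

n − 1 = 2728 = 2^3 · 341, so s = 3 and d = 341.
x_0 = 2^341 mod 2729 = 1627.
x_1 = 1627^2 mod 2729 = 2728.

2728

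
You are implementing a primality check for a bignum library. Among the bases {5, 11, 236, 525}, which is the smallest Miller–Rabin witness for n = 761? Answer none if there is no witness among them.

n − 1 = 760 = 2^3 · 95, so s = 3 and d = 95.
Base 5: x_0 = 5^95 mod 761 = 760. x_0 = 760 ≡ −1, so 5 is not a witness.
Base 11: x_0 = 11^95 mod 761 = 62. x_0 is neither 1 nor 760, so continue squaring. x_1 = 62^2 mod 761 = 39. x_2 = 39^2 mod 761 = 760. x_2 ≡ −1, so 11 is not a witness.
Base 236: x_0 = 236^95 mod 761 = 39. x_0 is neither 1 nor 760, so continue squaring. x_1 = 39^2 mod 761 = 760. x_1 ≡ −1, so 236 is not a witness.
Base 525: x_0 = 525^95 mod 761 = 722. x_0 is neither 1 nor 760, so continue squaring. x_1 = 722^2 mod 761 = 760. x_1 ≡ −1, so 525 is not a witness.
No listed base is a witness for 761.

none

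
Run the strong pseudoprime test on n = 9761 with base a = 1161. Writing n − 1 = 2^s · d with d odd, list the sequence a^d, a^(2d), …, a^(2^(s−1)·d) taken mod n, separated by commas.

172, 301, 2752, 8729, 1075

n − 1 = 9760 = 2^5 · 305, so s = 5 and d = 305.
x_0 = 1161^305 mod 9761 = 172.
x_1 = 172^2 mod 9761 = 301.
x_2 = 301^2 mod 9761 = 2752.
x_3 = 2752^2 mod 9761 = 8729.
x_4 = 8729^2 mod 9761 = 1075.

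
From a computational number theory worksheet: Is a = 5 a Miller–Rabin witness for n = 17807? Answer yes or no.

no

n − 1 = 17806 = 2^1 · 8903, so s = 1 and d = 8903.
x_0 = 5^8903 mod 17807 = 17806.
x_0 = 17806 ≡ −1, so 5 is not a witness.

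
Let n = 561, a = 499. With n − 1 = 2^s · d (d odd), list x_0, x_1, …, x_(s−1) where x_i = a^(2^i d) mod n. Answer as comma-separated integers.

199, 331, 166, 67

n − 1 = 560 = 2^4 · 35, so s = 4 and d = 35.
x_0 = 499^35 mod 561 = 199.
x_1 = 199^2 mod 561 = 331.
x_2 = 331^2 mod 561 = 166.
x_3 = 166^2 mod 561 = 67.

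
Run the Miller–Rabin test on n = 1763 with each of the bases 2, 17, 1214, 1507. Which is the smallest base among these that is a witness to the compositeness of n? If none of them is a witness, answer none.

n − 1 = 1762 = 2^1 · 881, so s = 1 and d = 881.
Base 2: x_0 = 2^881 mod 1763 = 1355. x_0 ∉ {1, 1762} and s = 1, so 2 is a Miller–Rabin witness and 1763 is composite.
Base 17: x_0 = 17^881 mod 1763 = 468. x_0 ∉ {1, 1762} and s = 1, so 17 is a Miller–Rabin witness and 1763 is composite.
Base 1214: x_0 = 1214^881 mod 1763 = 271. x_0 ∉ {1, 1762} and s = 1, so 1214 is a Miller–Rabin witness and 1763 is composite.
Base 1507: x_0 = 1507^881 mod 1763 = 1097. x_0 ∉ {1, 1762} and s = 1, so 1507 is a Miller–Rabin witness and 1763 is composite.
The smallest witness among the given bases is 2.

2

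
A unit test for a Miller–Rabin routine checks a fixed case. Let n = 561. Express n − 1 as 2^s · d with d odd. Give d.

Halving: 560 → 280 → 140 → 70 → 35; 35 is odd.
So 560 = 2^4 · 35.

35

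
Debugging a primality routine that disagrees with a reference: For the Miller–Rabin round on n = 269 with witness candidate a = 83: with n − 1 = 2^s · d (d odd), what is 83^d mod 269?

82

n − 1 = 268 = 2^2 · 67, so s = 2 and d = 67.
By repeated squaring, 83^67 ≡ 82 (mod 269).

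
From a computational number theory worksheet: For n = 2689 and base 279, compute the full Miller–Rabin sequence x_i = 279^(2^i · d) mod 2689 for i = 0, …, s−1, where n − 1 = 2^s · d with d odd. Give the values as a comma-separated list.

n − 1 = 2688 = 2^7 · 21, so s = 7 and d = 21.
x_0 = 279^21 mod 2689 = 2658.
x_1 = 2658^2 mod 2689 = 961.
x_2 = 961^2 mod 2689 = 1194.
x_3 = 1194^2 mod 2689 = 466.
x_4 = 466^2 mod 2689 = 2036.
x_5 = 2036^2 mod 2689 = 1547.
x_6 = 1547^2 mod 2689 = 2688.

2658, 961, 1194, 466, 2036, 1547, 2688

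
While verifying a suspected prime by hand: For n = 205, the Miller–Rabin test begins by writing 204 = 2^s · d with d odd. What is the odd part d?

51

Halving: 204 → 102 → 51; 51 is odd.
So 204 = 2^2 · 51.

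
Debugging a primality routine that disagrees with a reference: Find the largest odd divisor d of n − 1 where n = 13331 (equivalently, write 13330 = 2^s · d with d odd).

6665

Halving: 13330 → 6665; 6665 is odd.
So 13330 = 2^1 · 6665.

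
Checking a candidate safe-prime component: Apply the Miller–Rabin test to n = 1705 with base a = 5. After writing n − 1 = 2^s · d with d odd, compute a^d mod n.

125

n − 1 = 1704 = 2^3 · 213, so s = 3 and d = 213.
5^213 mod 1705 = 125.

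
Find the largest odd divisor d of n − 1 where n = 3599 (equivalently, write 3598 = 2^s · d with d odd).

1799

Halving: 3598 → 1799; 1799 is odd.
So 3598 = 2^1 · 1799.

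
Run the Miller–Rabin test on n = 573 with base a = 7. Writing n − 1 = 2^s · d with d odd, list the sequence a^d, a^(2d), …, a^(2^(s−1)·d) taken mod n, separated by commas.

n − 1 = 572 = 2^2 · 143, so s = 2 and d = 143.
x_0 = 7^143 mod 573 = 343.
x_1 = 343^2 mod 573 = 184.

343, 184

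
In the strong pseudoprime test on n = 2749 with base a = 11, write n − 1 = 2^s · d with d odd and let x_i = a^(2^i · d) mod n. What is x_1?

2748

n − 1 = 2748 = 2^2 · 687, so s = 2 and d = 687.
Repeated squaring mod 2749: 11^1 ≡ 11, 11^2 ≡ 121, 11^4 ≡ 896, 11^8 ≡ 108, 11^16 ≡ 668, 11^32 ≡ 886, 11^64 ≡ 1531, 11^128 ≡ 1813, 11^256 ≡ 1914, 11^512 ≡ 1728.
687 = 512 + 128 + 32 + 8 + 4 + 2 + 1, so 11^687 ≡ 1728·1813·886·108·896·121·11 ≡ 2109 (mod 2749).
x_0 = 2109.
x_1 = 2109^2 mod 2749 = 2748.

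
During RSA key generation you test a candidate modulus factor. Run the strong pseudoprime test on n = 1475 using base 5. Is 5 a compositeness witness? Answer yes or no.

yes

n − 1 = 1474 = 2^1 · 737, so s = 1 and d = 737.
x_0 = 5^737 mod 1475 = 100.
x_0 ∉ {1, 1474} and s = 1, so 5 is a Miller–Rabin witness and 1475 is composite.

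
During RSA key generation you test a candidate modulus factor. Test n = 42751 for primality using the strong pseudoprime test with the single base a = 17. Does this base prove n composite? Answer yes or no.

n − 1 = 42750 = 2^1 · 21375, so s = 1 and d = 21375.
x_0 = 17^21375 mod 42751 = 1.
x_0 = 1, so 17 is not a witness.

no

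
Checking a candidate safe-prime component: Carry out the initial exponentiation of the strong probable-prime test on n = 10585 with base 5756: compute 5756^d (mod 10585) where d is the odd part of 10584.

n − 1 = 10584 = 2^3 · 1323, so s = 3 and d = 1323.
5756^1323 mod 10585 = 4536.

4536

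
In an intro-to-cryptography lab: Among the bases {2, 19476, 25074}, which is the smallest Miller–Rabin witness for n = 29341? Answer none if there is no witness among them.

n − 1 = 29340 = 2^2 · 7335, so s = 2 and d = 7335.
Base 2: x_0 = 2^7335 mod 29341 = 26424. x_0 is neither 1 nor 29340, so continue squaring. x_1 = 26424^2 mod 29341 = 29340. x_1 ≡ −1, so 2 is not a witness.
Base 19476: x_0 = 19476^7335 mod 29341 = 15361. x_0 is neither 1 nor 29340, so continue squaring. x_1 = 15361^2 mod 29341 = 29340. x_1 ≡ −1, so 19476 is not a witness.
Base 25074: x_0 = 25074^7335 mod 29341 = 29340. x_0 = 29340 ≡ −1, so 25074 is not a witness.
No listed base is a witness for 29341.

none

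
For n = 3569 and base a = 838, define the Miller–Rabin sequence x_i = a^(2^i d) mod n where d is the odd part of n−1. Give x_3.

729

n − 1 = 3568 = 2^4 · 223, so s = 4 and d = 223.
x_0 = 838^223 mod 3569 = 1718.
x_1 = 1718^2 mod 3569 = 3530.
x_2 = 3530^2 mod 3569 = 1521.
x_3 = 1521^2 mod 3569 = 729.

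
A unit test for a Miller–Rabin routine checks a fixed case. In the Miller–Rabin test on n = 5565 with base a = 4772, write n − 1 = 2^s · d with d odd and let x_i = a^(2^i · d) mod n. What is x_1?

n − 1 = 5564 = 2^2 · 1391, so s = 2 and d = 1391.
x_0 = 4772^1391 mod 5565 = 1613.
x_1 = 1613^2 mod 5565 = 2914.

2914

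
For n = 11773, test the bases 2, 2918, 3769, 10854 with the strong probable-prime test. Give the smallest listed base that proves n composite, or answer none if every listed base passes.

2

n − 1 = 11772 = 2^2 · 2943, so s = 2 and d = 2943.
Base 2: x_0 = 2^2943 mod 11773 = 4095. x_0 is neither 1 nor 11772, so continue squaring. x_1 = 4095^2 mod 11773 = 4273. Reached i = s−1 = 1 without hitting −1: 2 is a Miller–Rabin witness and 11773 is composite.
Base 2918: x_0 = 2918^2943 mod 11773 = 5832. x_0 is neither 1 nor 11772, so continue squaring. x_1 = 5832^2 mod 11773 = 27. Reached i = s−1 = 1 without hitting −1: 2918 is a Miller–Rabin witness and 11773 is composite.
Base 3769: x_0 = 3769^2943 mod 11773 = 10003. x_0 is neither 1 nor 11772, so continue squaring. x_1 = 10003^2 mod 11773 = 1282. Reached i = s−1 = 1 without hitting −1: 3769 is a Miller–Rabin witness and 11773 is composite.
Base 10854: x_0 = 10854^2943 mod 11773 = 11221. x_0 is neither 1 nor 11772, so continue squaring. x_1 = 11221^2 mod 11773 = 10379. Reached i = s−1 = 1 without hitting −1: 10854 is a Miller–Rabin witness and 11773 is composite.
The smallest witness among the given bases is 2.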